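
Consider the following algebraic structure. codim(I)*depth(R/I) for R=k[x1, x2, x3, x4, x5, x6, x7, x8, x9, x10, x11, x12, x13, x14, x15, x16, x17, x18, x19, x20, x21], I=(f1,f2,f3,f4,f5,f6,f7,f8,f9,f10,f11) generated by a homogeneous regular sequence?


codim=11, depth=dim(R/I)=21-11=10
Product=11*10=110


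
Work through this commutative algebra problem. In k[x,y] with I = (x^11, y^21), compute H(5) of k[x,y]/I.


k[x,y], I = (x^11, y^21), d = 5
Need i < 11 and d-i < 21.
Range: 0 <= i <= 5.
H(5) = 6


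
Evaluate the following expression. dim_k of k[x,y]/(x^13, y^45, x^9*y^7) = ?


k[x,y]/I, I = (x^13, y^45, x^9*y^7)
Rect: 13x45=585. Corner: (13-9)x(45-7)=152.
dim = 585-152 = 433


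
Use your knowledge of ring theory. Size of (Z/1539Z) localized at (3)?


3-primary part: 1539=3^4*19
Size=3^4=81


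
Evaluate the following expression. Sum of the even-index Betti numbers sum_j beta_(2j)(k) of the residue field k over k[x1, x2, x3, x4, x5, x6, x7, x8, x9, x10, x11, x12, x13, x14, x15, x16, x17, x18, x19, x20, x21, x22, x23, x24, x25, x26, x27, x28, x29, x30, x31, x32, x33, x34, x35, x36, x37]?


Koszul resolution: beta_i(k)=C(n,i), n=37
sum_even C(37,i) = 2^(n-1) = 2^36 = 68719476736


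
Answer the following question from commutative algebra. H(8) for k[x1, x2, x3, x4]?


C(d+n-1,n-1)=C(11,3)=165


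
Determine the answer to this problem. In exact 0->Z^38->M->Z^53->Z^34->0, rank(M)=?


Alt sum=0:
(-1)^0*38 + (-1)^1*? + (-1)^2*53 + (-1)^3*34=0
rank(M)=57


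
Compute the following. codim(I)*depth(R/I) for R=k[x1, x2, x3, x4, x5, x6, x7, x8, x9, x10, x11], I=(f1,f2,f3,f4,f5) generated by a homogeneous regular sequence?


codim=5, depth=dim(R/I)=11-5=6
Product=5*6=30


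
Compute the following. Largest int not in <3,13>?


gcd(3,13)=1 => F=ab-a-b=3*13-3-13=39-16=23


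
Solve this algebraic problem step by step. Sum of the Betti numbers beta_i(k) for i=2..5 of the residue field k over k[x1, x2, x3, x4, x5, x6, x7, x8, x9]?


Koszul resolution: beta_i(k)=C(n,i), n=9
C(9,2)=36, C(9,3)=84, C(9,4)=126, C(9,5)=126
Sum=372


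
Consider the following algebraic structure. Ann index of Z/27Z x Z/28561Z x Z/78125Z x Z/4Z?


Exponent = lcm of the cyclic orders; pairwise coprime => product.
3^3*13^4*5^7*2^2=27*28561*78125*4=240983437500


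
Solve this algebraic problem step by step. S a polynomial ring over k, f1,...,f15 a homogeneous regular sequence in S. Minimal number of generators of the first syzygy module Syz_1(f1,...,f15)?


Regular sequence => Koszul complex is the minimal free resolution.
Syz_1 minimally generated by Koszul relations f_i*e_j - f_j*e_i (i<j): mu(Syz_1) = beta_2 = C(m,2) = m(m-1)/2
m=15
15*14/2 = 105


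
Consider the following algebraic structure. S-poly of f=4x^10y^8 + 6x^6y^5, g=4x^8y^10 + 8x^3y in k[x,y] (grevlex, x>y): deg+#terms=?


LT(f)=4x^10y^8, LT(g)=4x^8y^10
lcm(LM)=x^10y^10
S(f,g) (scaled by 16 to clear denominators) = 4y^2*f - 4x^2*g = 24x^6y^7 - 32x^5y
2 terms, deg 13.
13+2=15


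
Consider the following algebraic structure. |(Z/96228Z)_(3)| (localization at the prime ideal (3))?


3-primary part: 96228=3^7*44
Size=3^7=2187


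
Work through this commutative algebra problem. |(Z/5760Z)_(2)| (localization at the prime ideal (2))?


2-primary part: 5760=2^7*45
Size=2^7=128


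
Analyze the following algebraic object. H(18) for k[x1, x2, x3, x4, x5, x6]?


C(d+n-1,n-1)=C(23,5)=33649


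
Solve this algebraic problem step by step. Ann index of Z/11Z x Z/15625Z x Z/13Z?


Exponent = lcm of the cyclic orders; pairwise coprime => product.
11^1*5^6*13^1=11*15625*13=2234375


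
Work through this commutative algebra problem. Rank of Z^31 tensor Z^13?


rank(M(x)N) = rank(M)*rank(N)
31*13 = 403


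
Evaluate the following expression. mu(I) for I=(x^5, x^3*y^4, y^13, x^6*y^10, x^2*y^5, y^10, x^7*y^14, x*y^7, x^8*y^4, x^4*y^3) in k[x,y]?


Remove redundant (divisible by others).
x^7*y^14 redundant.
x^8*y^4 redundant.
y^13 redundant.
x^6*y^10 redundant.
Min: x^5, x^4*y^3, x^3*y^4, x^2*y^5, x*y^7, y^10
Count=6


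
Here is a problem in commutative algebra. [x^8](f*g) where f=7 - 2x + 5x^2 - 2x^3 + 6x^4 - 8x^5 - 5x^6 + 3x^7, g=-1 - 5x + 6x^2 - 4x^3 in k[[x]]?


[x^8] = sum a_i*b_j, i+j=8
  -8*-4=32
  -5*6=-30
  3*-5=-15
Sum=-13


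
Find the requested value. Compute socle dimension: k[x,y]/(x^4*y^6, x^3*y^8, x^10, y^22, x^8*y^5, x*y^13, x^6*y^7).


Socle = ann(m) = span of standard monomials u with x*u, y*u in I (staircase corners).
Redundant generators: x^6*y^7
Minimal generators: x^10, x^8*y^5, x^4*y^6, x^3*y^8, x*y^13, y^22
Corners: y^21, x^2y^12, x^3y^7, x^7y^5, x^9y^4
Socle dim=5


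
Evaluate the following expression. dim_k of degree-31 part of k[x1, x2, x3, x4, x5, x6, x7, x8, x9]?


C(d+n-1,n-1)=C(39,8)=61523748


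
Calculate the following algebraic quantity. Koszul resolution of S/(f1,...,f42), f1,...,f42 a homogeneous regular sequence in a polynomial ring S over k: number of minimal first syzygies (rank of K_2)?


Regular sequence => Koszul complex is the minimal free resolution.
Syz_1 minimally generated by Koszul relations f_i*e_j - f_j*e_i (i<j): mu(Syz_1) = beta_2 = C(m,2) = m(m-1)/2
m=42
42*41/2 = 861


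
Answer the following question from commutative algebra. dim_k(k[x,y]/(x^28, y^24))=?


Basis: x^i*y^j, i<28, j<24
28*24=672


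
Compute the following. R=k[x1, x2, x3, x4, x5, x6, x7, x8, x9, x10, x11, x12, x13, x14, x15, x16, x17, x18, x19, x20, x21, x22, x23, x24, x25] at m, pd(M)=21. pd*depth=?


pd+depth=25
depth=25-21=4
pd*depth=21*4=84


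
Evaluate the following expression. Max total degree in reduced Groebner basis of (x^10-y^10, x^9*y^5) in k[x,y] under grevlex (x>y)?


LT(f1)=x^10, LT(f2)=x^9y^5, lcm=x^10y^5
S(f1,f2) = y^5*f1 - x^1*f2 = -y^15
Reduced GB = {f1, f2, y^15}; degrees 10, 14, 15
Max = 15


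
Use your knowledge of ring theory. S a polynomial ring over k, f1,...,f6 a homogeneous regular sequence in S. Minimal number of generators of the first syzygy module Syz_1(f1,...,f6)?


Regular sequence => Koszul complex is the minimal free resolution.
Syz_1 minimally generated by Koszul relations f_i*e_j - f_j*e_i (i<j): mu(Syz_1) = beta_2 = C(m,2) = m(m-1)/2
m=6
6*5/2 = 15


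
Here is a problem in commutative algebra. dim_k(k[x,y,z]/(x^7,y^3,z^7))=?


Basis: x^iy^jz^k, i<7,j<3,k<7
7*3*7=147


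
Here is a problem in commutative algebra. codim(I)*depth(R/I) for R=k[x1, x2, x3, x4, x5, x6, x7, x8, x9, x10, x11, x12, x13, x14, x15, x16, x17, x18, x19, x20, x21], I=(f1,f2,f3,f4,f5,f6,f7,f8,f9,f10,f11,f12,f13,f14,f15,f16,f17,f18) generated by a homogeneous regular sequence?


codim=18, depth=dim(R/I)=21-18=3
Product=18*3=54


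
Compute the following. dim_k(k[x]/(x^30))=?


Basis: 1,x,...,x^29
dim=30


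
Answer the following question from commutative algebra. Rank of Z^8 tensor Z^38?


rank(M(x)N) = rank(M)*rank(N)
8*38 = 304


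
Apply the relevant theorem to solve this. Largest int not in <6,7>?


gcd(6,7)=1 => F=ab-a-b=6*7-6-7=42-13=29


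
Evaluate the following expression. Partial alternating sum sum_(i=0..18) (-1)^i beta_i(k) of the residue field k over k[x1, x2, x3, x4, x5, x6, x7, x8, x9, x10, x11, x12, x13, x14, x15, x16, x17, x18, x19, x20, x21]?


Koszul resolution: beta_i(k)=C(n,i), n=21
sum_(i=0..p) (-1)^i C(n,i) = (-1)^p C(n-1,p)
(-1)^18*C(20,18) = (-1)^18*190 = 190


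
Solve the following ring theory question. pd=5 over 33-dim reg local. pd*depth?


pd+depth=33
depth=33-5=28
pd*depth=5*28=140


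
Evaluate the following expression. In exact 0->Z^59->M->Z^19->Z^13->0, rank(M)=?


Alt sum=0:
(-1)^0*59 + (-1)^1*? + (-1)^2*19 + (-1)^3*13=0
rank(M)=65


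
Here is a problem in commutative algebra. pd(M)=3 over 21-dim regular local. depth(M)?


pd+depth=depth(R)=21
depth=21-3=18


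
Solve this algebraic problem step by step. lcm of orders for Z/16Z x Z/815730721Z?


Exponent = lcm of the cyclic orders; pairwise coprime => product.
2^4*13^8=16*815730721=13051691536


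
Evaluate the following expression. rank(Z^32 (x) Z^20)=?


rank(M(x)N) = rank(M)*rank(N)
32*20 = 640


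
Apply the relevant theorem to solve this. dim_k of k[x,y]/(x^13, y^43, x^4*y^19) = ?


k[x,y]/I, I = (x^13, y^43, x^4*y^19)
Rect: 13x43=559. Corner: (13-4)x(43-19)=216.
dim = 559-216 = 343


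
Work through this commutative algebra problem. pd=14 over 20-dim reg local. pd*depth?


pd+depth=20
depth=20-14=6
pd*depth=14*6=84


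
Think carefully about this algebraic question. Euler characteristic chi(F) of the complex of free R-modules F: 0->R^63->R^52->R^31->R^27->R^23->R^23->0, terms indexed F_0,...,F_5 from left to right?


chi = sum (-1)^i * rank:
(-1)^0*63=63
(-1)^1*52=-52
(-1)^2*31=31
(-1)^3*27=-27
(-1)^4*23=23
(-1)^5*23=-23
chi=15


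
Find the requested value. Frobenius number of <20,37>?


gcd(20,37)=1 => F=ab-a-b=20*37-20-37=740-57=683


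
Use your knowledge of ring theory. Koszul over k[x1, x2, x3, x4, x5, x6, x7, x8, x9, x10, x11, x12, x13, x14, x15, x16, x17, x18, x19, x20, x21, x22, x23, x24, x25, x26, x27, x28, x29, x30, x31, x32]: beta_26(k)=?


C(n,i)=C(32,26)=906192


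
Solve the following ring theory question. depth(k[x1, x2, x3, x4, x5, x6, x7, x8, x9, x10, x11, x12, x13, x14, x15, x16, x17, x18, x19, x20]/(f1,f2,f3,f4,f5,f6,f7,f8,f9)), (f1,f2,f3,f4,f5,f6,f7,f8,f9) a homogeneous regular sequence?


depth(R)=20
depth(R/I)=20-9=11


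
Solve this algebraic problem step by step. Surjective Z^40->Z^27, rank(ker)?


rank(ker) = 40-27 = 13


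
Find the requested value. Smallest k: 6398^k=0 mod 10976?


6398^k mod 10976:
k=1: 6398
k=2: 4900
k=3: 2744
k=4: 5488
k=5: 0
First zero at k = 5


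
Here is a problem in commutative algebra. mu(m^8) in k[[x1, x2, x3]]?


C(n+d-1,d)=C(10,8)=45


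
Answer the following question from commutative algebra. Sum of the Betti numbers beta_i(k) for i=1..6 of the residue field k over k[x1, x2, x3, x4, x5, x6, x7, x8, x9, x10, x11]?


Koszul resolution: beta_i(k)=C(n,i), n=11
C(11,1)=11, C(11,2)=55, C(11,3)=165, C(11,4)=330, C(11,5)=462, C(11,6)=462
Sum=1485


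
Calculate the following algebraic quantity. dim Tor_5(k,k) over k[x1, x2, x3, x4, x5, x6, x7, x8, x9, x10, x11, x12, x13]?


Koszul: C(n,i)=C(13,5)=1287


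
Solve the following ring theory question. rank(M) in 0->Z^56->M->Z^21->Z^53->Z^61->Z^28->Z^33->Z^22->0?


Alt sum=0:
(-1)^0*56 + (-1)^1*? + (-1)^2*21 + (-1)^3*53 + (-1)^4*61 + (-1)^5*28 + (-1)^6*33 + (-1)^7*22=0
rank(M)=68


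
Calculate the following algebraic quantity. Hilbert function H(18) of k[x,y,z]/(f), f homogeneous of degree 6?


C(20,2)-C(14,2)=190-91=99


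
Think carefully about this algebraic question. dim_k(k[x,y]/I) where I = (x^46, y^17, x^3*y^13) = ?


k[x,y]/I, I = (x^46, y^17, x^3*y^13)
Rect: 46x17=782. Corner: (46-3)x(17-13)=172.
dim = 782-172 = 610


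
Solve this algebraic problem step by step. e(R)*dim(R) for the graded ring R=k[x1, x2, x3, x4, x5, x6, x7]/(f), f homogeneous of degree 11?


e(R)=deg(f)=11, dim(R)=7-1=6
e*dim=11*6=66


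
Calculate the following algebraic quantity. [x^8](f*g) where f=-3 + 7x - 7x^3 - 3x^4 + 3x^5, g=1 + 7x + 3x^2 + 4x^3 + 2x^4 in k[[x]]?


[x^8] = sum a_i*b_j, i+j=8
  -3*2=-6
  3*4=12
Sum=6


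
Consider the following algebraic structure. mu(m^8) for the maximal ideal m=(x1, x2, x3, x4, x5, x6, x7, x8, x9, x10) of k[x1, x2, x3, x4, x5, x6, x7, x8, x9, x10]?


Graded Nakayama: mu(m^d) = dim_k (m^d/m^(d+1)) = #degree-8 monomials in 10 vars
C(n+d-1,d)=C(17,8)=24310


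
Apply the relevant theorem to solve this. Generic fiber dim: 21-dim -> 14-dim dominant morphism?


dim(fiber)=dim(X)-dim(Y)=21-14=7


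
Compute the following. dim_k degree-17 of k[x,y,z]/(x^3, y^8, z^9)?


Need i<3, j<8, k<9 with i+j+k=17.
For each i, j ranges over max(0,17-i-8)..min(7,17-i):
  i=0: j in [9,7] -> 0
  i=1: j in [8,7] -> 0
  i=2: j in [7,7] -> 1
H(17) = 0+0+1 = 1


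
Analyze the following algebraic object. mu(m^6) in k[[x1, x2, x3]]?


C(n+d-1,d)=C(8,6)=28


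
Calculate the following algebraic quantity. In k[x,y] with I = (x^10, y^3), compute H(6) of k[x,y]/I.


k[x,y], I = (x^10, y^3), d = 6
Need i < 10 and d-i < 3.
Range: 4 <= i <= 6.
H(6) = 3


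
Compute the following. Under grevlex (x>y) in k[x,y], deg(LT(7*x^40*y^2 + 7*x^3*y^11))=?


LT: 7*x^40*y^2
deg_x=40, deg_y=2
Total=40+2=42


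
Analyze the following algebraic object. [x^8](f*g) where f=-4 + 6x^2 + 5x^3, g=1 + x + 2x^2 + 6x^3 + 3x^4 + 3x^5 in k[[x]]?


[x^8] = sum a_i*b_j, i+j=8
  5*3=15
Sum=15


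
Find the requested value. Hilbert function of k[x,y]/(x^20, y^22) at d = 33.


k[x,y], I = (x^20, y^22), d = 33
Need i < 20 and d-i < 22.
Range: 12 <= i <= 19.
H(33) = 8


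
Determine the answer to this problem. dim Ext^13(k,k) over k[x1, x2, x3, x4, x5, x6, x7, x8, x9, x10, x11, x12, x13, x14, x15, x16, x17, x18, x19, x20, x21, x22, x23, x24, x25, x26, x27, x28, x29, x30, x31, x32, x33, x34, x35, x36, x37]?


C(n,i)=C(37,13)=3562467300


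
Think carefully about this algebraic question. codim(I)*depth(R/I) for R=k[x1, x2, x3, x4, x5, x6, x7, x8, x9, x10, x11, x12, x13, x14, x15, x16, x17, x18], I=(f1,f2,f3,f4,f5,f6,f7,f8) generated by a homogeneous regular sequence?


codim=8, depth=dim(R/I)=18-8=10
Product=8*10=80


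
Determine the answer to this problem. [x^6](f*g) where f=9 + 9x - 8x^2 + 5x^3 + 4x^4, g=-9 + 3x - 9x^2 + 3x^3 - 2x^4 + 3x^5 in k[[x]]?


[x^6] = sum a_i*b_j, i+j=6
  9*3=27
  -8*-2=16
  5*3=15
  4*-9=-36
Sum=22


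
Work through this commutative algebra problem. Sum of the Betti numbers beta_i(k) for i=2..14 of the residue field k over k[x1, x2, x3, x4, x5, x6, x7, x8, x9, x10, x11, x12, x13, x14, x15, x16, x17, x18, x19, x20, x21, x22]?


Koszul resolution: beta_i(k)=C(n,i), n=22
C(22,2)=231, C(22,3)=1540, C(22,4)=7315, C(22,5)=26334, C(22,6)=74613, C(22,7)=170544, C(22,8)=319770, C(22,9)=497420, C(22,10)=646646, C(22,11)=705432, C(22,12)=646646, C(22,13)=497420, C(22,14)=319770
Sum=3913681


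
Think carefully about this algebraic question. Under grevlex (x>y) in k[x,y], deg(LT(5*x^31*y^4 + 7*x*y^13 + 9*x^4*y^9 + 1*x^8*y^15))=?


LT: 5*x^31*y^4
deg_x=31, deg_y=4
Total=31+4=35


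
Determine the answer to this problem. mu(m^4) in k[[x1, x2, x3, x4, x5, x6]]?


C(n+d-1,d)=C(9,4)=126


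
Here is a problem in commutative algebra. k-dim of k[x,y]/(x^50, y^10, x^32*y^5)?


k[x,y]/I, I = (x^50, y^10, x^32*y^5)
Rect: 50x10=500. Corner: (50-32)x(10-5)=90.
dim = 500-90 = 410


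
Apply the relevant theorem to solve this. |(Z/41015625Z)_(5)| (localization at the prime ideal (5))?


5-primary part: 41015625=5^9*21
Size=5^9=1953125


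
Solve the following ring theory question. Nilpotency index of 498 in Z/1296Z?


498^k mod 1296:
k=1: 498
k=2: 468
k=3: 1080
k=4: 0
First zero at k = 4


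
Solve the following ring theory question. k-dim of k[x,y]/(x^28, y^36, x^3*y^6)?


k[x,y]/I, I = (x^28, y^36, x^3*y^6)
Rect: 28x36=1008. Corner: (28-3)x(36-6)=750.
dim = 1008-750 = 258


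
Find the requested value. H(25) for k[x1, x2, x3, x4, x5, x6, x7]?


C(d+n-1,n-1)=C(31,6)=736281


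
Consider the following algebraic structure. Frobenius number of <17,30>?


gcd(17,30)=1 => F=ab-a-b=17*30-17-30=510-47=463


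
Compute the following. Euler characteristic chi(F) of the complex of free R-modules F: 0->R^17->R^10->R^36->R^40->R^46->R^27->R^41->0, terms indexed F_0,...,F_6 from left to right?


chi = sum (-1)^i * rank:
(-1)^0*17=17
(-1)^1*10=-10
(-1)^2*36=36
(-1)^3*40=-40
(-1)^4*46=46
(-1)^5*27=-27
(-1)^6*41=41
chi=63


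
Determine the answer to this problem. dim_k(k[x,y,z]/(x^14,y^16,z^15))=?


Basis: x^iy^jz^k, i<14,j<16,k<15
14*16*15=3360


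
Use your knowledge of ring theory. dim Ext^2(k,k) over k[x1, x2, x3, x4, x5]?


C(n,i)=C(5,2)=10


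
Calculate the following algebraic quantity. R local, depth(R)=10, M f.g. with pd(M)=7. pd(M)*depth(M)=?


pd+depth=10
depth=10-7=3
pd*depth=7*3=21


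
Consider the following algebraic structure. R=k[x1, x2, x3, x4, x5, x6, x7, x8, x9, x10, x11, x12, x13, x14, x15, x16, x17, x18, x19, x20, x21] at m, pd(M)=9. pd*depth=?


pd+depth=21
depth=21-9=12
pd*depth=9*12=108


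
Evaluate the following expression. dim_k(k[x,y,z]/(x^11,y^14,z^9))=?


Basis: x^iy^jz^k, i<11,j<14,k<9
11*14*9=1386


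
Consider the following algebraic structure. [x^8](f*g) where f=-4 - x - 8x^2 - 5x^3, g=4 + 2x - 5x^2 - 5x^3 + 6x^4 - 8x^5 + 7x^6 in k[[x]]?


[x^8] = sum a_i*b_j, i+j=8
  -8*7=-56
  -5*-8=40
Sum=-16


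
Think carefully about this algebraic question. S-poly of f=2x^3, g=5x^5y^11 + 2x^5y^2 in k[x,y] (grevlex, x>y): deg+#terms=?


LT(f)=2x^3, LT(g)=5x^5y^11
lcm(LM)=x^5y^11
S(f,g) (scaled by 10 to clear denominators) = 5x^2y^11*f - 2*g = -4x^5y^2
1 terms, deg 7.
7+1=8


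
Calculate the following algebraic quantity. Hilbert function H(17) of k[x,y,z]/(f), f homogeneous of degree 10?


C(19,2)-C(9,2)=171-36=135


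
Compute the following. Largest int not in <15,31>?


gcd(15,31)=1 => F=ab-a-b=15*31-15-31=465-46=419


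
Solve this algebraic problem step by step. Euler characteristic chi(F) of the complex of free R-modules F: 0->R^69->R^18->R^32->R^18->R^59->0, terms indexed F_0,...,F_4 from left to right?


chi = sum (-1)^i * rank:
(-1)^0*69=69
(-1)^1*18=-18
(-1)^2*32=32
(-1)^3*18=-18
(-1)^4*59=59
chi=124


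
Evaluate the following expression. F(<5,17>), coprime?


gcd(5,17)=1 => F=ab-a-b=5*17-5-17=85-22=63


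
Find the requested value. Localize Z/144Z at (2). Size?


2-primary part: 144=2^4*9
Size=2^4=16


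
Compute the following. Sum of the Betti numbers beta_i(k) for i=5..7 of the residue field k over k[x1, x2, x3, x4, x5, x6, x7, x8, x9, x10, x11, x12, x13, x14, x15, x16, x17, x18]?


Koszul resolution: beta_i(k)=C(n,i), n=18
C(18,5)=8568, C(18,6)=18564, C(18,7)=31824
Sum=58956


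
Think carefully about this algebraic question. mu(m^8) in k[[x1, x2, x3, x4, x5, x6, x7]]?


C(n+d-1,d)=C(14,8)=3003


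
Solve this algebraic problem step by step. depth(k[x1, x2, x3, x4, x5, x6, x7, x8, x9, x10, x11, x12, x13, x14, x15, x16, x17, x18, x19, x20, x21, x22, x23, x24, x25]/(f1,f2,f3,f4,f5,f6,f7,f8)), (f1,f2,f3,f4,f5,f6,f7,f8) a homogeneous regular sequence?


depth(R)=25
depth(R/I)=25-8=17


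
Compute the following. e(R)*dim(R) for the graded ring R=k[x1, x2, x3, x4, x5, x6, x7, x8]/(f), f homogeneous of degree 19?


e(R)=deg(f)=19, dim(R)=8-1=7
e*dim=19*7=133


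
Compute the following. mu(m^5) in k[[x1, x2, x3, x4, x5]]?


C(n+d-1,d)=C(9,5)=126


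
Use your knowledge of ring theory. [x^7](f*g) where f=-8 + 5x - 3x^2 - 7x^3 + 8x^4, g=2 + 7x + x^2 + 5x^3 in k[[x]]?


[x^7] = sum a_i*b_j, i+j=7
  8*5=40
Sum=40


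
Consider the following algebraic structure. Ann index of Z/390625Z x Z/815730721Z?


Exponent = lcm of the cyclic orders; pairwise coprime => product.
5^8*13^8=390625*815730721=318644812890625


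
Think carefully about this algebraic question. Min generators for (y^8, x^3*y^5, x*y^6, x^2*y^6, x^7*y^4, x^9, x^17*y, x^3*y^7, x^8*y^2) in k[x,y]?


Remove redundant (divisible by others).
x^2*y^6 redundant.
x^17*y redundant.
x^3*y^7 redundant.
Min: x^9, x^8*y^2, x^7*y^4, x^3*y^5, x*y^6, y^8
Count=6


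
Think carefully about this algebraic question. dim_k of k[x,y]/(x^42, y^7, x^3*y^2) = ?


k[x,y]/I, I = (x^42, y^7, x^3*y^2)
Rect: 42x7=294. Corner: (42-3)x(7-2)=195.
dim = 294-195 = 99


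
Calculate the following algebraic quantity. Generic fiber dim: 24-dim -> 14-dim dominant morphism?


dim(fiber)=dim(X)-dim(Y)=24-14=10


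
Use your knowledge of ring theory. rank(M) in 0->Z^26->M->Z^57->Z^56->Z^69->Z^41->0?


Alt sum=0:
(-1)^0*26 + (-1)^1*? + (-1)^2*57 + (-1)^3*56 + (-1)^4*69 + (-1)^5*41=0
rank(M)=55


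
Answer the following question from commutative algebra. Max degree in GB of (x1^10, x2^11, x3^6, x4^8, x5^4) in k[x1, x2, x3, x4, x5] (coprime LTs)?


Pure powers, coprime LTs => already GB.
Degrees: 10, 11, 6, 8, 4
Max=11


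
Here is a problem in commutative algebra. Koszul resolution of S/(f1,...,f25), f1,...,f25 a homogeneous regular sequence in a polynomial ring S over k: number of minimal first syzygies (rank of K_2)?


Regular sequence => Koszul complex is the minimal free resolution.
Syz_1 minimally generated by Koszul relations f_i*e_j - f_j*e_i (i<j): mu(Syz_1) = beta_2 = C(m,2) = m(m-1)/2
m=25
25*24/2 = 300


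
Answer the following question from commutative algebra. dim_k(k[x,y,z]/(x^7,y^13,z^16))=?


Basis: x^iy^jz^k, i<7,j<13,k<16
7*13*16=1456


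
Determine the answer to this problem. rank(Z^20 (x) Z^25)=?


rank(M(x)N) = rank(M)*rank(N)
20*25 = 500


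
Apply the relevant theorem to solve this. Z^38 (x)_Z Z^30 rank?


rank(M(x)N) = rank(M)*rank(N)
38*30 = 1140


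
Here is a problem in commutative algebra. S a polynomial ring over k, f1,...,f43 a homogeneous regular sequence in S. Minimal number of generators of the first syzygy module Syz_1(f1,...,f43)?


Regular sequence => Koszul complex is the minimal free resolution.
Syz_1 minimally generated by Koszul relations f_i*e_j - f_j*e_i (i<j): mu(Syz_1) = beta_2 = C(m,2) = m(m-1)/2
m=43
43*42/2 = 903


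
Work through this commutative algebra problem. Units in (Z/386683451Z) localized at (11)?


Local ring = Z/161051Z.
phi(161051) = 11^4*(11-1) = 146410


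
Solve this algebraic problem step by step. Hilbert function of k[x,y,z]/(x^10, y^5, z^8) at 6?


Need i<10, j<5, k<8 with i+j+k=6.
For each i, j ranges over max(0,6-i-7)..min(4,6-i):
  i=0: j in [0,4] -> 5
  i=1: j in [0,4] -> 5
  i=2: j in [0,4] -> 5
  i=3: j in [0,3] -> 4
  i=4: j in [0,2] -> 3
  i=5: j in [0,1] -> 2
  i=6: j in [0,0] -> 1
H(6) = 5+5+5+4+3+2+1 = 25


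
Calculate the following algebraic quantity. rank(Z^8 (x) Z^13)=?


rank(M(x)N) = rank(M)*rank(N)
8*13 = 104


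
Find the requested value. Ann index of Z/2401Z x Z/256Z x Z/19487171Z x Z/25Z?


Exponent = lcm of the cyclic orders; pairwise coprime => product.
7^4*2^8*11^7*5^2=2401*256*19487171*25=299447664454400


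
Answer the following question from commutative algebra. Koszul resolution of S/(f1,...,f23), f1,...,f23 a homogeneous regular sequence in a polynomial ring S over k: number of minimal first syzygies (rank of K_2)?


Regular sequence => Koszul complex is the minimal free resolution.
Syz_1 minimally generated by Koszul relations f_i*e_j - f_j*e_i (i<j): mu(Syz_1) = beta_2 = C(m,2) = m(m-1)/2
m=23
23*22/2 = 253


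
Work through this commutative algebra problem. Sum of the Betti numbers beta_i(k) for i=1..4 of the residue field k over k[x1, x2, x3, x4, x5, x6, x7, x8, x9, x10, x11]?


Koszul resolution: beta_i(k)=C(n,i), n=11
C(11,1)=11, C(11,2)=55, C(11,3)=165, C(11,4)=330
Sum=561


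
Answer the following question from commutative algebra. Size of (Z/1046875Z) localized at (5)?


5-primary part: 1046875=5^6*67
Size=5^6=15625


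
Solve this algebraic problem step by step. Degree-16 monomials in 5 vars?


C(d+n-1,n-1)=C(20,4)=4845


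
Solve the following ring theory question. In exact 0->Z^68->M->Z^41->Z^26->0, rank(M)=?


Alt sum=0:
(-1)^0*68 + (-1)^1*? + (-1)^2*41 + (-1)^3*26=0
rank(M)=83


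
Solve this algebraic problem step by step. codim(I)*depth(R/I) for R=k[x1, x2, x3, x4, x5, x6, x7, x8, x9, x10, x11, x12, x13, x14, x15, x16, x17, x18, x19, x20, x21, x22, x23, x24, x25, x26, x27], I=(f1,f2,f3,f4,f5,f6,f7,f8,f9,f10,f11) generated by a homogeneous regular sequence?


codim=11, depth=dim(R/I)=27-11=16
Product=11*16=176


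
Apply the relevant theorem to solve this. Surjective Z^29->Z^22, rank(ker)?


rank(ker) = 29-22 = 7


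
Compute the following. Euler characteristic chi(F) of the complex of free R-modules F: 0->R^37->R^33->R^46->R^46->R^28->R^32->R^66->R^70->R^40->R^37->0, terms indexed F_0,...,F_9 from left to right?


chi = sum (-1)^i * rank:
(-1)^0*37=37
(-1)^1*33=-33
(-1)^2*46=46
(-1)^3*46=-46
(-1)^4*28=28
(-1)^5*32=-32
(-1)^6*66=66
(-1)^7*70=-70
(-1)^8*40=40
(-1)^9*37=-37
chi=-1


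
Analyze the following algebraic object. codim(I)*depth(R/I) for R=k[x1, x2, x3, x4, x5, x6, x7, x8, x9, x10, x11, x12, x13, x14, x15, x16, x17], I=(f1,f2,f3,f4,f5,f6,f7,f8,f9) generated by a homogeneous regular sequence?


codim=9, depth=dim(R/I)=17-9=8
Product=9*8=72


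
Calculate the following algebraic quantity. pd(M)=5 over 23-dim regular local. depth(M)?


pd+depth=depth(R)=23
depth=23-5=18


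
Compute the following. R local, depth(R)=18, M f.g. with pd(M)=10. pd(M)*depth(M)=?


pd+depth=18
depth=18-10=8
pd*depth=10*8=80


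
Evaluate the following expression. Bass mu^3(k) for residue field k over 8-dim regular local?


C(n,i)=C(8,3)=56


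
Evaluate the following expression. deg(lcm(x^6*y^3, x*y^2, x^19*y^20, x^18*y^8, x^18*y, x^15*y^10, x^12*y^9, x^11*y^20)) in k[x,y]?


lcm = componentwise max:
x: max(6,1,19,18,18,15,12,11)=19
y: max(3,2,20,8,1,10,9,20)=20
Total=19+20=39


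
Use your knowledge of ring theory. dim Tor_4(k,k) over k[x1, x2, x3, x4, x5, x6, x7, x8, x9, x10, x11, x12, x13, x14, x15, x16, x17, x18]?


Koszul: C(n,i)=C(18,4)=3060


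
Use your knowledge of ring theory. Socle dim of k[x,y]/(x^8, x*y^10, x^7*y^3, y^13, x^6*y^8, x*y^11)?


Socle = ann(m) = span of standard monomials u with x*u, y*u in I (staircase corners).
Redundant generators: x*y^11
Minimal generators: x^8, x^7*y^3, x^6*y^8, x*y^10, y^13
Corners: y^12, x^5y^9, x^6y^7, x^7y^2
Socle dim=4


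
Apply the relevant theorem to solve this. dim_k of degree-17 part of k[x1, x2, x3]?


C(d+n-1,n-1)=C(19,2)=171


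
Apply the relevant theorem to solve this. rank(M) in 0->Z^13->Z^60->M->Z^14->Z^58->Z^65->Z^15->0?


Alt sum=0:
(-1)^0*13 + (-1)^1*60 + (-1)^2*? + (-1)^3*14 + (-1)^4*58 + (-1)^5*65 + (-1)^6*15=0
rank(M)=53


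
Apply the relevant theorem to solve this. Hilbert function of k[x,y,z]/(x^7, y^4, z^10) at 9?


Need i<7, j<4, k<10 with i+j+k=9.
For each i, j ranges over max(0,9-i-9)..min(3,9-i):
  i=0: j in [0,3] -> 4
  i=1: j in [0,3] -> 4
  i=2: j in [0,3] -> 4
  i=3: j in [0,3] -> 4
  i=4: j in [0,3] -> 4
  i=5: j in [0,3] -> 4
  i=6: j in [0,3] -> 4
H(9) = 4+4+4+4+4+4+4 = 28


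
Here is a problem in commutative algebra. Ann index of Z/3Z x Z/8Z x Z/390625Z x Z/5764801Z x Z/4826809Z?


Exponent = lcm of the cyclic orders; pairwise coprime => product.
3^1*2^3*5^8*7^8*13^6=3*8*390625*5764801*4826809=260864937656334375000


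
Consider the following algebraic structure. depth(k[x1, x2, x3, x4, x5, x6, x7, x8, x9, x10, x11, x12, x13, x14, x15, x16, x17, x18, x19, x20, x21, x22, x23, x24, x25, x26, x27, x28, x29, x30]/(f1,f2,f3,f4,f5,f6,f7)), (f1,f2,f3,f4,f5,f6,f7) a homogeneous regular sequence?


depth(R)=30
depth(R/I)=30-7=23


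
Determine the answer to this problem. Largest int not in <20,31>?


gcd(20,31)=1 => F=ab-a-b=20*31-20-31=620-51=569


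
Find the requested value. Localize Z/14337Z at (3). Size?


3-primary part: 14337=3^5*59
Size=3^5=243


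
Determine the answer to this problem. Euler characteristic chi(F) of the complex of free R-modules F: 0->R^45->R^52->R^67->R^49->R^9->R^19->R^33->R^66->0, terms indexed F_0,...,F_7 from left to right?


chi = sum (-1)^i * rank:
(-1)^0*45=45
(-1)^1*52=-52
(-1)^2*67=67
(-1)^3*49=-49
(-1)^4*9=9
(-1)^5*19=-19
(-1)^6*33=33
(-1)^7*66=-66
chi=-32


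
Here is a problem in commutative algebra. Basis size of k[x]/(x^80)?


Basis: 1,x,...,x^79
dim=80


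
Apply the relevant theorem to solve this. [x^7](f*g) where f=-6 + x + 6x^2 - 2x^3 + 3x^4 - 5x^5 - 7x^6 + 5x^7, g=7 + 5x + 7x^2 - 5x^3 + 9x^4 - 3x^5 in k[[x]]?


[x^7] = sum a_i*b_j, i+j=7
  6*-3=-18
  -2*9=-18
  3*-5=-15
  -5*7=-35
  -7*5=-35
  5*7=35
Sum=-86


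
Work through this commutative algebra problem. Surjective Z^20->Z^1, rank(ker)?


rank(ker) = 20-1 = 19


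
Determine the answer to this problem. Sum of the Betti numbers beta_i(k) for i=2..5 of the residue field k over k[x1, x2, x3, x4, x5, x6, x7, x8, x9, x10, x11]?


Koszul resolution: beta_i(k)=C(n,i), n=11
C(11,2)=55, C(11,3)=165, C(11,4)=330, C(11,5)=462
Sum=1012


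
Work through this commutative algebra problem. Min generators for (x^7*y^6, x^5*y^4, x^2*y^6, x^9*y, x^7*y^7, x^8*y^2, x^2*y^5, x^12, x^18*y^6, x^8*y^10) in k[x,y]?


Remove redundant (divisible by others).
x^2*y^6 redundant.
x^8*y^10 redundant.
x^18*y^6 redundant.
x^7*y^6 redundant.
x^7*y^7 redundant.
Min: x^12, x^9*y, x^8*y^2, x^5*y^4, x^2*y^5
Count=5


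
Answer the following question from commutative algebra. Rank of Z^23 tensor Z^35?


rank(M(x)N) = rank(M)*rank(N)
23*35 = 805


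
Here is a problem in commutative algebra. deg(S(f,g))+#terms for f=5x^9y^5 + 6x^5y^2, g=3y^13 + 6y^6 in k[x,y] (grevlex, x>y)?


LT(f)=5x^9y^5, LT(g)=3y^13
lcm(LM)=x^9y^13
S(f,g) (scaled by 15 to clear denominators) = 3y^8*f - 5x^9*g = -30x^9y^6 + 18x^5y^10
2 terms, deg 15.
15+2=17


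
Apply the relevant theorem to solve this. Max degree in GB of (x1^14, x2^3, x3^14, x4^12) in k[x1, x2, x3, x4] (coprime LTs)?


Pure powers, coprime LTs => already GB.
Degrees: 14, 3, 14, 12
Max=14


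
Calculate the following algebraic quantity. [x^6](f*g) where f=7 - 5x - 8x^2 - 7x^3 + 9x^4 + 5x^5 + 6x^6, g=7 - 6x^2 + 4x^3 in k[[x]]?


[x^6] = sum a_i*b_j, i+j=6
  -7*4=-28
  9*-6=-54
  6*7=42
Sum=-40


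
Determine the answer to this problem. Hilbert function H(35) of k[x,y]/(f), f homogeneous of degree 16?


H(t)=d for t>=d-1.
d=16, t=35
H(35)=16


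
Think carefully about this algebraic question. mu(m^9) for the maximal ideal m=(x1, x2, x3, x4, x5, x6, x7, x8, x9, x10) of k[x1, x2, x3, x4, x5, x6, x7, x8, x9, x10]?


Graded Nakayama: mu(m^d) = dim_k (m^d/m^(d+1)) = #degree-9 monomials in 10 vars
C(n+d-1,d)=C(18,9)=48620


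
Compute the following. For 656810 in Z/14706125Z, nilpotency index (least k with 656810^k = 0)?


656810^k mod 14706125:
k=1: 656810
k=2: 9905350
k=3: 2058000
k=4: 1500625
k=5: 6302625
k=6: 0
First zero at k = 6


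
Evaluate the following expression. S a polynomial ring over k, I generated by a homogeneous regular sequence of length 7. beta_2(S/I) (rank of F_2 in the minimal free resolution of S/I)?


Regular sequence => Koszul complex is the minimal free resolution.
Syz_1 minimally generated by Koszul relations f_i*e_j - f_j*e_i (i<j): mu(Syz_1) = beta_2 = C(m,2) = m(m-1)/2
m=7
7*6/2 = 21


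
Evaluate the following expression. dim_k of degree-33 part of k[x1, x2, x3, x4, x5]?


C(d+n-1,n-1)=C(37,4)=66045


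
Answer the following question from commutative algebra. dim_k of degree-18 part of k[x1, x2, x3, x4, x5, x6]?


C(d+n-1,n-1)=C(23,5)=33649


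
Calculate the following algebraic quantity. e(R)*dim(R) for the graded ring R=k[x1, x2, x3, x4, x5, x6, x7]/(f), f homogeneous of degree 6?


e(R)=deg(f)=6, dim(R)=7-1=6
e*dim=6*6=36


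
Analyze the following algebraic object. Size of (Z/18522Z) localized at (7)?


7-primary part: 18522=7^3*54
Size=7^3=343


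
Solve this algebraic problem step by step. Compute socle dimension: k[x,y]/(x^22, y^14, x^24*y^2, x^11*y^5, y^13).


Socle = ann(m) = span of standard monomials u with x*u, y*u in I (staircase corners).
Redundant generators: x^24*y^2, y^14
Minimal generators: x^22, x^11*y^5, y^13
Corners: x^10y^12, x^21y^4
Socle dim=2


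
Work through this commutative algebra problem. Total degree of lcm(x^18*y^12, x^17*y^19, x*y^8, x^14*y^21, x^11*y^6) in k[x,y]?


lcm = componentwise max:
x: max(18,17,1,14,11)=18
y: max(12,19,8,21,6)=21
Total=18+21=39


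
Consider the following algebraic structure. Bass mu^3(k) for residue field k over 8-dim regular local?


C(n,i)=C(8,3)=56


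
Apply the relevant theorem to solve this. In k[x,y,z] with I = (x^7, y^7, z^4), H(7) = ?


Need i<7, j<7, k<4 with i+j+k=7.
For each i, j ranges over max(0,7-i-3)..min(6,7-i):
  i=0: j in [4,6] -> 3
  i=1: j in [3,6] -> 4
  i=2: j in [2,5] -> 4
  i=3: j in [1,4] -> 4
  i=4: j in [0,3] -> 4
  i=5: j in [0,2] -> 3
  i=6: j in [0,1] -> 2
H(7) = 3+4+4+4+4+3+2 = 24


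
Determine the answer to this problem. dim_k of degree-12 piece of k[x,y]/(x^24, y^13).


k[x,y], I = (x^24, y^13), d = 12
Need i < 24 and d-i < 13.
Range: 0 <= i <= 12.
H(12) = 13


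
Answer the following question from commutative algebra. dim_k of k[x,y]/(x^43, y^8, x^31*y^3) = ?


k[x,y]/I, I = (x^43, y^8, x^31*y^3)
Rect: 43x8=344. Corner: (43-31)x(8-3)=60.
dim = 344-60 = 284


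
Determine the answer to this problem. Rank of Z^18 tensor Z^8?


rank(M(x)N) = rank(M)*rank(N)
18*8 = 144


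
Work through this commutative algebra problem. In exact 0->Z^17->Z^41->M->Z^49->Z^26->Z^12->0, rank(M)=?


Alt sum=0:
(-1)^0*17 + (-1)^1*41 + (-1)^2*? + (-1)^3*49 + (-1)^4*26 + (-1)^5*12=0
rank(M)=59


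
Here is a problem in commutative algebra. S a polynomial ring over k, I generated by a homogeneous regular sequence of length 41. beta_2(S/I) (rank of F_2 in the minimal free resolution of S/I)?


Regular sequence => Koszul complex is the minimal free resolution.
Syz_1 minimally generated by Koszul relations f_i*e_j - f_j*e_i (i<j): mu(Syz_1) = beta_2 = C(m,2) = m(m-1)/2
m=41
41*40/2 = 820


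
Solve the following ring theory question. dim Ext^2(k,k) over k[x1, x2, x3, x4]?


C(n,i)=C(4,2)=6


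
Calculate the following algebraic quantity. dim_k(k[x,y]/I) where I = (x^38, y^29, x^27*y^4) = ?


k[x,y]/I, I = (x^38, y^29, x^27*y^4)
Rect: 38x29=1102. Corner: (38-27)x(29-4)=275.
dim = 1102-275 = 827


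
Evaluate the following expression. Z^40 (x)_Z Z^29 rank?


rank(M(x)N) = rank(M)*rank(N)
40*29 = 1160


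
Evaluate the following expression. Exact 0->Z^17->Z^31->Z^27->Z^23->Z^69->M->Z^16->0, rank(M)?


Alt sum=0:
(-1)^0*17 + (-1)^1*31 + (-1)^2*27 + (-1)^3*23 + (-1)^4*69 + (-1)^5*? + (-1)^6*16=0
rank(M)=75


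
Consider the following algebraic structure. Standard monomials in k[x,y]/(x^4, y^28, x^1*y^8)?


k[x,y]/I, I = (x^4, y^28, x^1*y^8)
Rect: 4x28=112. Corner: (4-1)x(28-8)=60.
dim = 112-60 = 52


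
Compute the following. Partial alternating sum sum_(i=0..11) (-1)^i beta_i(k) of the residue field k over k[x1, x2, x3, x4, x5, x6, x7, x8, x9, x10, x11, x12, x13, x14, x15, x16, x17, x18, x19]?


Koszul resolution: beta_i(k)=C(n,i), n=19
sum_(i=0..p) (-1)^i C(n,i) = (-1)^p C(n-1,p)
(-1)^11*C(18,11) = (-1)^11*31824 = -31824


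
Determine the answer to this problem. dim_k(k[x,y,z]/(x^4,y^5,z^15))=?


Basis: x^iy^jz^k, i<4,j<5,k<15
4*5*15=300


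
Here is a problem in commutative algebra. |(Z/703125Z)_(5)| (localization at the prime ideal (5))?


5-primary part: 703125=5^7*9
Size=5^7=78125


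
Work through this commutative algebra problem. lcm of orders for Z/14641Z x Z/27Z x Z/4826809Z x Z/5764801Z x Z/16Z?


Exponent = lcm of the cyclic orders; pairwise coprime => product.
11^4*3^3*13^6*7^8*2^4=14641*27*4826809*5764801*16=175994429286592124208


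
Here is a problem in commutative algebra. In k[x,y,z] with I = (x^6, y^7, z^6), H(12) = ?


Need i<6, j<7, k<6 with i+j+k=12.
For each i, j ranges over max(0,12-i-5)..min(6,12-i):
  i=0: j in [7,6] -> 0
  i=1: j in [6,6] -> 1
  i=2: j in [5,6] -> 2
  i=3: j in [4,6] -> 3
  i=4: j in [3,6] -> 4
  i=5: j in [2,6] -> 5
H(12) = 0+1+2+3+4+5 = 15


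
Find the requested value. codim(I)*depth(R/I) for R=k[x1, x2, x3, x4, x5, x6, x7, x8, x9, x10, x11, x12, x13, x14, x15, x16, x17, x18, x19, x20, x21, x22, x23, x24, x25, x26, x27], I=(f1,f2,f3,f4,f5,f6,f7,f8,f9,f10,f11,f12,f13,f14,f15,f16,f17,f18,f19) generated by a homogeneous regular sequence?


codim=19, depth=dim(R/I)=27-19=8
Product=19*8=152


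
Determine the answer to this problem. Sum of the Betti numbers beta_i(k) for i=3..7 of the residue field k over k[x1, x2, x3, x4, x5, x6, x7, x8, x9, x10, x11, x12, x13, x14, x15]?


Koszul resolution: beta_i(k)=C(n,i), n=15
C(15,3)=455, C(15,4)=1365, C(15,5)=3003, C(15,6)=5005, C(15,7)=6435
Sum=16263


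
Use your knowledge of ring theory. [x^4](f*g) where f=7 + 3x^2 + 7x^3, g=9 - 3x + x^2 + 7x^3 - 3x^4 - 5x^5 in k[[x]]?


[x^4] = sum a_i*b_j, i+j=4
  7*-3=-21
  3*1=3
  7*-3=-21
Sum=-39


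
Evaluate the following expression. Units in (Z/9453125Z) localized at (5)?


Local ring = Z/78125Z.
phi(78125) = 5^6*(5-1) = 62500


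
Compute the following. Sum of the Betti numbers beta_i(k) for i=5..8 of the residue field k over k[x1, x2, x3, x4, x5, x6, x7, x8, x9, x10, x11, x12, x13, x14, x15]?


Koszul resolution: beta_i(k)=C(n,i), n=15
C(15,5)=3003, C(15,6)=5005, C(15,7)=6435, C(15,8)=6435
Sum=20878


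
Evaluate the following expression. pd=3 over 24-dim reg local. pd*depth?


pd+depth=24
depth=24-3=21
pd*depth=3*21=63


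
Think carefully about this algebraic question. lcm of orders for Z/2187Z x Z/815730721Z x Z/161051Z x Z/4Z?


Exponent = lcm of the cyclic orders; pairwise coprime => product.
3^7*13^8*11^5*2^2=2187*815730721*161051*4=1149261924546300708


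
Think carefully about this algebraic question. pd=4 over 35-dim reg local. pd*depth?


pd+depth=35
depth=35-4=31
pd*depth=4*31=124


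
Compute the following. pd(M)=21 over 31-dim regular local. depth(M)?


pd+depth=depth(R)=31
depth=31-21=10


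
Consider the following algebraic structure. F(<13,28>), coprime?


gcd(13,28)=1 => F=ab-a-b=13*28-13-28=364-41=323


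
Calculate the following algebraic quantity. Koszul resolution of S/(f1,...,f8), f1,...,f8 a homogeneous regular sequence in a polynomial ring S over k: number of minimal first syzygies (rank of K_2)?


Regular sequence => Koszul complex is the minimal free resolution.
Syz_1 minimally generated by Koszul relations f_i*e_j - f_j*e_i (i<j): mu(Syz_1) = beta_2 = C(m,2) = m(m-1)/2
m=8
8*7/2 = 28


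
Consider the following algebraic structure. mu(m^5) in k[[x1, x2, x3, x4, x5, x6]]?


C(n+d-1,d)=C(10,5)=252


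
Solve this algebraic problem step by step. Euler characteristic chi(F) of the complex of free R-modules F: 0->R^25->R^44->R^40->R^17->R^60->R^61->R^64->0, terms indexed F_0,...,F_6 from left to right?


chi = sum (-1)^i * rank:
(-1)^0*25=25
(-1)^1*44=-44
(-1)^2*40=40
(-1)^3*17=-17
(-1)^4*60=60
(-1)^5*61=-61
(-1)^6*64=64
chi=67


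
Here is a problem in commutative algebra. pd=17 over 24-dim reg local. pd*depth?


pd+depth=24
depth=24-17=7
pd*depth=17*7=119


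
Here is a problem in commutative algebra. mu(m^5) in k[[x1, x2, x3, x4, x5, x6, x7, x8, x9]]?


C(n+d-1,d)=C(13,5)=1287


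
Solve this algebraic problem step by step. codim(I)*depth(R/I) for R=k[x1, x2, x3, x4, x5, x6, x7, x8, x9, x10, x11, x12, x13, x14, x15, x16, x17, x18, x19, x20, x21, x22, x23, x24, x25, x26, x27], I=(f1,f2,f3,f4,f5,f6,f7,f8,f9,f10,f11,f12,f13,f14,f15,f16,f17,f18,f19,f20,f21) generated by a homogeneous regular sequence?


codim=21, depth=dim(R/I)=27-21=6
Product=21*6=126


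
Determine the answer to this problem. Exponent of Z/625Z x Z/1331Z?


Exponent = lcm of the cyclic orders; pairwise coprime => product.
5^4*11^3=625*1331=831875


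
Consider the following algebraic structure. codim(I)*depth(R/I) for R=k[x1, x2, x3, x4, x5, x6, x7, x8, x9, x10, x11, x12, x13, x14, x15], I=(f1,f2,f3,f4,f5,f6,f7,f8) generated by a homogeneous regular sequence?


codim=8, depth=dim(R/I)=15-8=7
Product=8*7=56


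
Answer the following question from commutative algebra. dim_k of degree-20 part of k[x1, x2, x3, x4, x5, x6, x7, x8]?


C(d+n-1,n-1)=C(27,7)=888030
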